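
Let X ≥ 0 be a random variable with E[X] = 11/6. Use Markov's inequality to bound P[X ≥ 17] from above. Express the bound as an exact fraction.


μ = E[X] = 11/6, a = 17.
Markov: P[X ≥ 17] ≤ μ/a = (11/6)/17 = 11/102.
Numerically: ≈ 0.108.
(Since a = 17 > μ = 1.833, the bound 11/102 is < 1 and informative.)

P[X ≥ 17] ≤ 11/102 ≈ 0.108.


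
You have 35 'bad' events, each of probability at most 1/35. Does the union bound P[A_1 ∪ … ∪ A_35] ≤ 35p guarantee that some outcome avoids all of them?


Union bound: P[∪_{i=1}^{35} A_i] ≤ Σ_i P[A_i] ≤ 35·p = 35·(1/35) = 1.
Numerically: 1 ≈ 1.000000.
Is 1 < 1? NO.
Since the bound 1 is ≥ 1, the union bound is uninformative here; it does NOT by itself certify existence.

35·p = 1 ≈ 1.000000; existence NOT certified by the union bound.


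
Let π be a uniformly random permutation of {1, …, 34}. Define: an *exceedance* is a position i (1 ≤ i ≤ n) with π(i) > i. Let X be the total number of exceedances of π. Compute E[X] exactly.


Write X = Σ_{i=1}^{34} X_i, where X_i = 1_{π(i) > i}.
For each fixed i, π(i) is uniform over {1, …, 34} (marginal of a uniform permutation), so P[π(i) > i] = (n − i)/n. Summing: Σ_{i=1}^{34} (n − i)/n = (0 + 1 + … + 33)/34 = 34(34 − 1)/(2·34) = (34 − 1)/2.
Hence E[X] = Σ_{i=1}^{34} (34 − i)/34 = 33/2 ≈ 16.5000.

E[X] = 33/2 = 16.5000.


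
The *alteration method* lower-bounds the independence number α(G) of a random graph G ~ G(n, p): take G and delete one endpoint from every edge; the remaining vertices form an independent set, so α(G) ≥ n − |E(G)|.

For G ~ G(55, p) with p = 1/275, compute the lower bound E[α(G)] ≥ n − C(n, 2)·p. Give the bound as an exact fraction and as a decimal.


E[|E(G)|] = C(55, 2)·p = 1485 · (1/275) = 27/5.
E[α(G)] ≥ n − E[|E(G)|] = 55 − 27/5 = 248/5.
Numerically: ≈ 49.6000.
(This is only a lower bound; the true E[α(G)] may be larger.)

E[α(G)] ≥ 248/5 ≈ 49.6000.


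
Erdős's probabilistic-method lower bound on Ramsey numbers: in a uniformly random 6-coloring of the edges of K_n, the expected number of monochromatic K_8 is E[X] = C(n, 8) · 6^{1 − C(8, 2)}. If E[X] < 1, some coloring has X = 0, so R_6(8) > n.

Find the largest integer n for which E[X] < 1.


We need C(n, 8) · 6^{1 − 28} < 1, i.e. C(n, 8) < 6^{28 − 1} = 1023490369077469249536.
Check values of n near the boundary:
  n = 1594: C(1594, 8) = 1015652773590544255167; 1015652773590544255167 < 1023490369077469249536? YES
  n = 1595: C(1595, 8) = 1020772636343363633895; 1020772636343363633895 < 1023490369077469249536? YES
  n = 1596: C(1596, 8) = 1025915067760710553965; 1025915067760710553965 < 1023490369077469249536? NO
The largest n with C(n, 8) < 1023490369077469249536 is n = 1595 (where E[X] = 113419181815929292655/113721152119718805504 ≈ 0.997). Hence R_6(8) > 1595, i.e. R_6(8) ≥ 1596.

Largest n = 1595; hence R_6(8) > 1595.


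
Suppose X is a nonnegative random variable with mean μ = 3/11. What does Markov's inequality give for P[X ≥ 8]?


μ = E[X] = 3/11, a = 8.
Markov: P[X ≥ 8] ≤ μ/a = (3/11)/8 = 3/88.
Numerically: ≈ 0.03409.
(Since a = 8 > μ = 0.27273, the bound 3/88 is < 1 and informative.)

P[X ≥ 8] ≤ 3/88 ≈ 0.03409.


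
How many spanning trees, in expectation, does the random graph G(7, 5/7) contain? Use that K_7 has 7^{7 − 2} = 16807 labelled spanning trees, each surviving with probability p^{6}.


K_7 has 7^{7 − 2} = 16807 labelled spanning trees.
For each such spanning tree H, let X_H = 1 if all 6 edges of H are present in G. Then P[X_H = 1] = p^{6} = (5/7)^{6} = 15625/117649.
Summing the indicators: E[X] = Σ_H E[X_H] = 16807 · p^{6} = 16807 · 15625/117649 = 15625/7.
Numerically: E[X] ≈ 2232.

E[X] = 16807 · (5/7)^{6} = 15625/7 ≈ 2232.


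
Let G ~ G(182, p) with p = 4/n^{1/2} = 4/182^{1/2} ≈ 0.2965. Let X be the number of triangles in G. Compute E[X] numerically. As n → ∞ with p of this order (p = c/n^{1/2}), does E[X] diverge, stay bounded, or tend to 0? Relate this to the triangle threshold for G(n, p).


Number of potential triangles: C(182, 3) = 988260.
Each occurs with probability p³ ≈ (0.2965)³ ≈ 2.60659100e-02.
By linearity: E[X] = C(182, 3)·p³ ≈ 988260 · 2.60659100e-02 ≈ 25759.896253.
Since α = 1/2 < 1, p = c/n^{1/2} ≫ 1/n is above the triangle threshold p ~ 1/n. Asymptotically E[X] ~ (c³/6)·n^{3(1−α)} = (4³/6)·n^{1.5} → ∞; triangles are abundant w.h.p.

E[X] ≈ 25759.896253; in regime p = Θ(1/n^{1/2}) E[X] diverges (above the triangle threshold p ~ 1/n).


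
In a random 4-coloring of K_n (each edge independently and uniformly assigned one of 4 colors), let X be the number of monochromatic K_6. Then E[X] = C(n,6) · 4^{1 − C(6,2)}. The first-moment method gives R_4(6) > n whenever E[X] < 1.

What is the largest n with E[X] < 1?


We need C(n, 6) · 4^{1 − 15} < 1, i.e. C(n, 6) < 4^{15 − 1} = 268435456.
Check values of n near the boundary:
  n = 74: C(74, 6) = 185250786; 185250786 < 268435456? YES
  n = 75: C(75, 6) = 201359550; 201359550 < 268435456? YES
  n = 76: C(76, 6) = 218618940; 218618940 < 268435456? YES
  n = 77: C(77, 6) = 237093780; 237093780 < 268435456? YES
  n = 78: C(78, 6) = 256851595; 256851595 < 268435456? YES
  n = 79: C(79, 6) = 277962685; 277962685 < 268435456? NO
  n = 80: C(80, 6) = 300500200; 300500200 < 268435456? NO
  n = 81: C(81, 6) = 324540216; 324540216 < 268435456? NO
The largest n with C(n, 6) < 268435456 is n = 78 (where E[X] = 256851595/268435456 ≈ 0.9568). Hence R_4(6) > 78, i.e. R_4(6) ≥ 79.

Largest n = 78; hence R_4(6) > 78.


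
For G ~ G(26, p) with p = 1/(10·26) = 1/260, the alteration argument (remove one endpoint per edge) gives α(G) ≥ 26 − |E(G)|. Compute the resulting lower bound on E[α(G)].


E[|E(G)|] = C(26, 2)·p = 325 · (1/260) = 5/4.
E[α(G)] ≥ n − E[|E(G)|] = 26 − 5/4 = 99/4.
Numerically: ≈ 24.750000.
(This is only a lower bound; the true E[α(G)] may be larger.)

E[α(G)] ≥ 99/4 ≈ 24.750000.


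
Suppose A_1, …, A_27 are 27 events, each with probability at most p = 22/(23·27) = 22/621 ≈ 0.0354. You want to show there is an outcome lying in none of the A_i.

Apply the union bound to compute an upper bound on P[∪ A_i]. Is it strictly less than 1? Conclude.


Union bound: P[∪_{i=1}^{27} A_i] ≤ Σ_i P[A_i] ≤ 27·p = 27·(22/621) = 22/23.
Numerically: 22/23 ≈ 0.9565.
Is 22/23 < 1? YES.
Since P[∪ A_i] ≤ 22/23 < 1, the complement has P[∩ A_i^c] ≥ 1 − 22/23 = 1/23 > 0, so some outcome avoids every A_i.

27·p = 22/23 ≈ 0.9565; existence CERTIFIED by the union bound.


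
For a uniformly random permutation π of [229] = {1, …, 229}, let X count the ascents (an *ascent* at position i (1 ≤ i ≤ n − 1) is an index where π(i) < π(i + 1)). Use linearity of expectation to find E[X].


Write X = Σ X_I over i = 1, …, 228, with X_I the indicator of one ascent.
There are 228 indicators.
For each fixed i, the pair (π(i), π(i+1)) is a uniformly random ordered pair of distinct values from {1, …, 229}; by symmetry P[π(i) < π(i+1)] = 1/2.
By linearity: E[X] = 228 · (1/2) = (229 − 1) · (1/2) = 114 ≈ 114.00000.

E[X] = 114 = 114.00000.


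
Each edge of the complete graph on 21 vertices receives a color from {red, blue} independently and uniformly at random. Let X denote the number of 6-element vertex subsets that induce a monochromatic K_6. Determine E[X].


Let X = Σ_S X_S over the C(21, 6) = 54264 subsets S of size 6, where X_S = 1 if the K_6 on S is monochromatic.
For a fixed S, the K_6 on S has C(6, 2) = 15 edges. P[all 15 edges red] = (1/2)^15, and likewise for blue, so P[monochromatic] = 2·(1/2)^15 = 2^{1 − 15} = 1/16384.
By linearity of expectation: E[X] = C(21, 6) · 2^{1 − 15} = 54264 · 1/16384 = 6783/2048.
Numerically: E[X] ≈ 3.3120.

E[X] = C(21,6)·2^(1−C(6,2)) = 6783/2048 ≈ 3.3120.


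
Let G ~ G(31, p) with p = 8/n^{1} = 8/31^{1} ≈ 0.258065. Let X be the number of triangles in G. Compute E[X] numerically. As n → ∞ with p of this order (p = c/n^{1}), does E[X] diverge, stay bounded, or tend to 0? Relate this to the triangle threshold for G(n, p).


Number of potential triangles: C(31, 3) = 4495.
Each occurs with probability p³ ≈ (0.258065)³ ≈ 1.71863986e-02.
By linearity: E[X] = C(31, 3)·p³ ≈ 4495 · 1.71863986e-02 ≈ 77.252862.
Here α = 1, so p = 8/n is exactly at the triangle threshold p ~ 1/n. Asymptotically E[X] → c³/6 = 8³/6 = 256/3 ≈ 85.333333, a bounded constant. In this regime the triangle count is asymptotically Poisson(c³/6).

E[X] ≈ 77.252862; in regime p = Θ(1/n^{1}) E[X] stays bounded (at the triangle threshold p ~ 1/n).


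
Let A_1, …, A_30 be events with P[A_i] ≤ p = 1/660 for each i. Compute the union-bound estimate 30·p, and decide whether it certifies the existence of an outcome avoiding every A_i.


Union bound: P[∪_{i=1}^{30} A_i] ≤ Σ_i P[A_i] ≤ 30·p = 30·(1/660) = 1/22.
Numerically: 1/22 ≈ 0.0454545.
Is 1/22 < 1? YES.
Since P[∪ A_i] ≤ 1/22 < 1, the complement has P[∩ A_i^c] ≥ 1 − 1/22 = 21/22 > 0, so some outcome avoids every A_i.

30·p = 1/22 ≈ 0.0454545; existence CERTIFIED by the union bound.


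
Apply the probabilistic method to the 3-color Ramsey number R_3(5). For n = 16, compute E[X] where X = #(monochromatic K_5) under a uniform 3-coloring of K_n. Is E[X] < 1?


E[X] = C(16, 5) · 3^{1 − 10} = 4368 · 3^{−9} = 4368/19683.
As a reduced fraction: E[X] = 1456/6561 ≈ 0.22192.
Is E[X] < 1? YES.
Since E[X] < 1, there exists a 3-coloring of K_{16} with no monochromatic K_5; hence R_3(5) > 16.

E[X] = 1456/6561 ≈ 0.22192; E[X] < 1, so R_3(5) > 16.


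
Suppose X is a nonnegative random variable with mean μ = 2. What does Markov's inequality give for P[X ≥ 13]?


μ = E[X] = 2, a = 13.
Markov: P[X ≥ 13] ≤ μ/a = (2)/13 = 2/13.
Numerically: ≈ 0.15385.
(Since a = 13 > μ = 2.00000, the bound 2/13 is < 1 and informative.)

P[X ≥ 13] ≤ 2/13 ≈ 0.15385.


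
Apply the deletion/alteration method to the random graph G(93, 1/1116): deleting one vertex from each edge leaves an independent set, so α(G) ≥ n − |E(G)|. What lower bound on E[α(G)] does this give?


E[|E(G)|] = C(93, 2)·p = 4278 · (1/1116) = 23/6.
E[α(G)] ≥ n − E[|E(G)|] = 93 − 23/6 = 535/6.
Numerically: ≈ 89.166667.
(This is only a lower bound; the true E[α(G)] may be larger.)

E[α(G)] ≥ 535/6 ≈ 89.166667.


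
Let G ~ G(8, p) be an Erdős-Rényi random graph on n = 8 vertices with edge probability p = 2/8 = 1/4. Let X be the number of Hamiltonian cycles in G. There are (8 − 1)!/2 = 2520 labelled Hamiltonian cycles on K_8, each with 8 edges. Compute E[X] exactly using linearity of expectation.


K_8 has (8 − 1)!/2 = 2520 labelled Hamiltonian cycles.
For each such Hamiltonian cycle H, let X_H = 1 if all 8 edges of H are present in G. Then P[X_H = 1] = p^{8} = (1/4)^{8} = 1/65536.
Summing the indicators: E[X] = Σ_H E[X_H] = 2520 · p^{8} = 2520 · 1/65536 = 315/8192.
Numerically: E[X] ≈ 0.0385.

E[X] = 2520 · (1/4)^{8} = 315/8192 ≈ 0.0385.


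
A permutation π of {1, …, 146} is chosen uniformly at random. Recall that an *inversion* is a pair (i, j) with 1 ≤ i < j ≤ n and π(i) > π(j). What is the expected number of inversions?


Write X = Σ X_I over the C(146, 2) = 10585 pairs i < j, with X_I the indicator of one inversion.
There are 10585 indicators.
For each fixed pair i < j, the values π(i) and π(j) are two distinct elements of {1, …, 146} in uniformly random order; by symmetry P[π(i) > π(j)] = 1/2.
By linearity: E[X] = 10585 · (1/2) = C(146, 2) · (1/2) = 10585/2 = 10585/2 ≈ 5292.50000.

E[X] = 10585/2 = 5292.50000.


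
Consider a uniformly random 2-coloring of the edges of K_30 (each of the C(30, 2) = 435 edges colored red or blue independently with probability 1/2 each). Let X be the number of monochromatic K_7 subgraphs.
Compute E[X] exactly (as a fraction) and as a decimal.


Let X = Σ_S X_S over the C(30, 7) = 2035800 subsets S of size 7, where X_S = 1 if the K_7 on S is monochromatic.
For a fixed S, the K_7 on S has C(7, 2) = 21 edges. P[all 21 edges red] = (1/2)^21, and likewise for blue, so P[monochromatic] = 2·(1/2)^21 = 2^{1 − 21} = 1/1048576.
Summing: E[X] = C(30, 7) · 2^{1 − 21} = 2035800 · 1/1048576 = 254475/131072.
Numerically: E[X] ≈ 1.94149.

E[X] = C(30,7)·2^(1−C(7,2)) = 254475/131072 ≈ 1.94149.


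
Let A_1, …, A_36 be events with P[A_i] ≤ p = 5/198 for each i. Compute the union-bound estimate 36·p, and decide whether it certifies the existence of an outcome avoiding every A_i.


Union bound: P[∪_{i=1}^{36} A_i] ≤ Σ_i P[A_i] ≤ 36·p = 36·(5/198) = 10/11.
Numerically: 10/11 ≈ 0.909091.
Is 10/11 < 1? YES.
Since P[∪ A_i] ≤ 10/11 < 1, the complement has P[∩ A_i^c] ≥ 1 − 10/11 = 1/11 > 0, so some outcome avoids every A_i.

36·p = 10/11 ≈ 0.909091; existence CERTIFIED by the union bound.


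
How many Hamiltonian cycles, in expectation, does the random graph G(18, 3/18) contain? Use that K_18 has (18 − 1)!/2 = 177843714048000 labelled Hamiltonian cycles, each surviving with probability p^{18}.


K_18 has (18 − 1)!/2 = 177843714048000 labelled Hamiltonian cycles.
For each such Hamiltonian cycle H, let X_H = 1 if all 18 edges of H are present in G. Then P[X_H = 1] = p^{18} = (1/6)^{18} = 1/101559956668416.
Summing the indicators: E[X] = Σ_H E[X_H] = 177843714048000 · p^{18} = 177843714048000 · 1/101559956668416 = 14889875/8503056.
Numerically: E[X] ≈ 1.75.

E[X] = 177843714048000 · (1/6)^{18} = 14889875/8503056 ≈ 1.75.


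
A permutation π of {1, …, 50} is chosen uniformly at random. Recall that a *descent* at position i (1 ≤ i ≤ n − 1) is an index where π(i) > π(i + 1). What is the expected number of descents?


Write X = Σ X_I over i = 1, …, 49, with X_I the indicator of one descent.
There are 49 indicators.
For each fixed i, the pair (π(i), π(i+1)) is a uniformly random ordered pair of distinct values from {1, …, 50}; by symmetry P[π(i) > π(i+1)] = 1/2.
By linearity: E[X] = 49 · (1/2) = (50 − 1) · (1/2) = 49/2 ≈ 24.500000.

E[X] = 49/2 = 24.500000.


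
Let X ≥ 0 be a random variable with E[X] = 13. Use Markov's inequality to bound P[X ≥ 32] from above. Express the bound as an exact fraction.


μ = E[X] = 13, a = 32.
Markov: P[X ≥ 32] ≤ μ/a = (13)/32 = 13/32.
Numerically: ≈ 0.406250.
(Since a = 32 > μ = 13.000000, the bound 13/32 is < 1 and informative.)

P[X ≥ 32] ≤ 13/32 ≈ 0.406250.


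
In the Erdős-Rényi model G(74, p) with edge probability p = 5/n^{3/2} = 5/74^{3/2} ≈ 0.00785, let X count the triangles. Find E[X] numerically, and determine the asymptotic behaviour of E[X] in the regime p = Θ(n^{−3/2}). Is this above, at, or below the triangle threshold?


Number of potential triangles: C(74, 3) = 64824.
Each occurs with probability p³ ≈ (0.00785)³ ≈ 4.84582e-07.
By linearity: E[X] = C(74, 3)·p³ ≈ 64824 · 4.84582e-07 ≈ 0.031.
Since α = 3/2 > 1, p = c/n^{3/2} = o(1/n) is below the triangle threshold p ~ 1/n. Asymptotically E[X] ~ (c³/6)·n^{3(1−α)} = (5³/6)·n^{-1.5} → 0, so by Markov's inequality G has no triangles w.h.p.

E[X] ≈ 0.031; in regime p = Θ(1/n^{3/2}) E[X] tends to 0 (below the triangle threshold p ~ 1/n).


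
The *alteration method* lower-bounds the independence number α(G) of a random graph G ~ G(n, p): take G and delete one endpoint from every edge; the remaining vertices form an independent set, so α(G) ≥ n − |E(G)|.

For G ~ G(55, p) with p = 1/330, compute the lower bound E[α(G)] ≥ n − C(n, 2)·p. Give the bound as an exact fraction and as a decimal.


E[|E(G)|] = C(55, 2)·p = 1485 · (1/330) = 9/2.
E[α(G)] ≥ n − E[|E(G)|] = 55 − 9/2 = 101/2.
Numerically: ≈ 50.500.
(This is only a lower bound; the true E[α(G)] may be larger.)

E[α(G)] ≥ 101/2 ≈ 50.500.


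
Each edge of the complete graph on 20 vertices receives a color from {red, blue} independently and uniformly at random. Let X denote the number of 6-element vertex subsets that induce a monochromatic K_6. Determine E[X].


Let X = Σ_S X_S over the C(20, 6) = 38760 subsets S of size 6, where X_S = 1 if the K_6 on S is monochromatic.
For a fixed S, the K_6 on S has C(6, 2) = 15 edges. P[all 15 edges red] = (1/2)^15, and likewise for blue, so P[monochromatic] = 2·(1/2)^15 = 2^{1 − 15} = 1/16384.
By linearity: E[X] = C(20, 6) · 2^{1 − 15} = 38760 · 1/16384 = 4845/2048.
Numerically: E[X] ≈ 2.366.

E[X] = C(20,6)·2^(1−C(6,2)) = 4845/2048 ≈ 2.366.


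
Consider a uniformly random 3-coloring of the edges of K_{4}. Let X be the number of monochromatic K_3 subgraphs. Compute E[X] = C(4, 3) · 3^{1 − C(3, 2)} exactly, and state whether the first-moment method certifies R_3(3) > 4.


E[X] = C(4, 3) · 3^{1 − 3} = 4 · 3^{−2} = 4/9.
As a reduced fraction: E[X] = 4/9 ≈ 0.4444444.
Is E[X] < 1? YES.
Since E[X] < 1, there exists a 3-coloring of K_{4} with no monochromatic K_3; hence R_3(3) > 4.

E[X] = 4/9 ≈ 0.4444444; E[X] < 1, so R_3(3) > 4.


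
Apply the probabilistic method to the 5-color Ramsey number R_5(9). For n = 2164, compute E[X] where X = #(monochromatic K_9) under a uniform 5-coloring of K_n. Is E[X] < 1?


E[X] = C(2164, 9) · 5^{1 − 36} = 2820446946663120530187432 · 5^{−35} = 2820446946663120530187432/2910383045673370361328125.
As a reduced fraction: E[X] = 2820446946663120530187432/2910383045673370361328125 ≈ 0.969098.
Is E[X] < 1? YES.
Since E[X] < 1, there exists a 5-coloring of K_{2164} with no monochromatic K_9; hence R_5(9) > 2164.

E[X] = 2820446946663120530187432/2910383045673370361328125 ≈ 0.969098; E[X] < 1, so R_5(9) > 2164.


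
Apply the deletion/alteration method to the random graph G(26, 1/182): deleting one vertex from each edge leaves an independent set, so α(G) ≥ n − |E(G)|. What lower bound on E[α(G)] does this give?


E[|E(G)|] = C(26, 2)·p = 325 · (1/182) = 25/14.
E[α(G)] ≥ n − E[|E(G)|] = 26 − 25/14 = 339/14.
Numerically: ≈ 24.214.
(This is only a lower bound; the true E[α(G)] may be larger.)

E[α(G)] ≥ 339/14 ≈ 24.214.


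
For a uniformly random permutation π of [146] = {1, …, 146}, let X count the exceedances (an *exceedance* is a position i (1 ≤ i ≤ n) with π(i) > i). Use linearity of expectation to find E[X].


Write X = Σ_{i=1}^{146} X_i, where X_i = 1_{π(i) > i}.
For each fixed i, π(i) is uniform over {1, …, 146} (marginal of a uniform permutation), so P[π(i) > i] = (n − i)/n. Summing: Σ_{i=1}^{146} (n − i)/n = (0 + 1 + … + 145)/146 = 146(146 − 1)/(2·146) = (146 − 1)/2.
Hence E[X] = Σ_{i=1}^{146} (146 − i)/146 = 145/2 ≈ 72.5000.

E[X] = 145/2 = 72.5000.


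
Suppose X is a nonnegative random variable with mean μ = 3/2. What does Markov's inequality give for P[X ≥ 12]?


μ = E[X] = 3/2, a = 12.
Markov: P[X ≥ 12] ≤ μ/a = (3/2)/12 = 1/8.
Numerically: ≈ 0.125000.
(Since a = 12 > μ = 1.500000, the bound 1/8 is < 1 and informative.)

P[X ≥ 12] ≤ 1/8 ≈ 0.125000.


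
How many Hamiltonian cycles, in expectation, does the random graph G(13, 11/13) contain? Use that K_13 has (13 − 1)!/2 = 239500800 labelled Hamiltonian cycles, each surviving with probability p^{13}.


K_13 has (13 − 1)!/2 = 239500800 labelled Hamiltonian cycles.
For each such Hamiltonian cycle H, let X_H = 1 if all 13 edges of H are present in G. Then P[X_H = 1] = p^{13} = (11/13)^{13} = 34522712143931/302875106592253.
By linearity of expectation: E[X] = Σ_H E[X_H] = 239500800 · p^{13} = 239500800 · 34522712143931/302875106592253 = 8268217176641189644800/302875106592253.
Numerically: E[X] ≈ 2.73e+07.

E[X] = 239500800 · (11/13)^{13} = 8268217176641189644800/302875106592253 ≈ 2.73e+07.


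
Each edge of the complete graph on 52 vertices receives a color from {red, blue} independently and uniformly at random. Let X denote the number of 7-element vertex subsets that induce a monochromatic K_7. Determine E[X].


Let X = Σ_S X_S over the C(52, 7) = 133784560 subsets S of size 7, where X_S = 1 if the K_7 on S is monochromatic.
For a fixed S, the K_7 on S has C(7, 2) = 21 edges. P[all 21 edges red] = (1/2)^21, and likewise for blue, so P[monochromatic] = 2·(1/2)^21 = 2^{1 − 21} = 1/1048576.
By linearity: E[X] = C(52, 7) · 2^{1 − 21} = 133784560 · 1/1048576 = 8361535/65536.
Numerically: E[X] ≈ 127.5869.

E[X] = C(52,7)·2^(1−C(7,2)) = 8361535/65536 ≈ 127.5869.


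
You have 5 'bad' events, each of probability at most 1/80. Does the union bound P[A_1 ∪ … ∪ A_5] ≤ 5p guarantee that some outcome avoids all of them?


Union bound: P[∪_{i=1}^{5} A_i] ≤ Σ_i P[A_i] ≤ 5·p = 5·(1/80) = 1/16.
Numerically: 1/16 ≈ 0.062500.
Is 1/16 < 1? YES.
Since P[∪ A_i] ≤ 1/16 < 1, the complement has P[∩ A_i^c] ≥ 1 − 1/16 = 15/16 > 0, so some outcome avoids every A_i.

5·p = 1/16 ≈ 0.062500; existence CERTIFIED by the union bound.


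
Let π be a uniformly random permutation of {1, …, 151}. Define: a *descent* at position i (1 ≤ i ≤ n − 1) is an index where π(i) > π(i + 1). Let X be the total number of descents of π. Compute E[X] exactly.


Write X = Σ X_I over i = 1, …, 150, with X_I the indicator of one descent.
There are 150 indicators.
For each fixed i, the pair (π(i), π(i+1)) is a uniformly random ordered pair of distinct values from {1, …, 151}; by symmetry P[π(i) > π(i+1)] = 1/2.
By linearity: E[X] = 150 · (1/2) = (151 − 1) · (1/2) = 75 ≈ 75.000000.

E[X] = 75 = 75.000000.


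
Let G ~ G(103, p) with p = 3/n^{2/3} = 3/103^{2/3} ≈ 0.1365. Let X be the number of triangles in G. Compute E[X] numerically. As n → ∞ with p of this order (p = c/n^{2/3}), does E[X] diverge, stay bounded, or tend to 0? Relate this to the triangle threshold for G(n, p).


Number of potential triangles: C(103, 3) = 176851.
Each occurs with probability p³ ≈ (0.1365)³ ≈ 2.545009e-03.
By linearity: E[X] = C(103, 3)·p³ ≈ 176851 · 2.545009e-03 ≈ 450.0874.
Since α = 2/3 < 1, p = c/n^{2/3} ≫ 1/n is above the triangle threshold p ~ 1/n. Asymptotically E[X] ~ (c³/6)·n^{3(1−α)} = (3³/6)·n^{1} → ∞; triangles are abundant w.h.p.

E[X] ≈ 450.0874; in regime p = Θ(1/n^{2/3}) E[X] diverges (above the triangle threshold p ~ 1/n).


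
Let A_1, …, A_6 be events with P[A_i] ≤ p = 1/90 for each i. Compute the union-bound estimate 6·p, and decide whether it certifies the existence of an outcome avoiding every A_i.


Union bound: P[∪_{i=1}^{6} A_i] ≤ Σ_i P[A_i] ≤ 6·p = 6·(1/90) = 1/15.
Numerically: 1/15 ≈ 0.06667.
Is 1/15 < 1? YES.
Since P[∪ A_i] ≤ 1/15 < 1, the complement has P[∩ A_i^c] ≥ 1 − 1/15 = 14/15 > 0, so some outcome avoids every A_i.

6·p = 1/15 ≈ 0.06667; existence CERTIFIED by the union bound.


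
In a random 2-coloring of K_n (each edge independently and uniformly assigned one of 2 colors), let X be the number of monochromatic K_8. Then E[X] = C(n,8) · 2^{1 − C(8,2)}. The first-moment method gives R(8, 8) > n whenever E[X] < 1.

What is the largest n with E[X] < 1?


We need C(n, 8) · 2^{1 − 28} < 1, i.e. C(n, 8) < 2^{28 − 1} = 134217728.
Check values of n near the boundary:
  n = 38: C(38, 8) = 48903492; 48903492 < 134217728? YES
  n = 39: C(39, 8) = 61523748; 61523748 < 134217728? YES
  n = 40: C(40, 8) = 76904685; 76904685 < 134217728? YES
  n = 41: C(41, 8) = 95548245; 95548245 < 134217728? YES
  n = 42: C(42, 8) = 118030185; 118030185 < 134217728? YES
  n = 43: C(43, 8) = 145008513; 145008513 < 134217728? NO
  n = 44: C(44, 8) = 177232627; 177232627 < 134217728? NO
The largest n with C(n, 8) < 134217728 is n = 42 (where E[X] = 118030185/134217728 ≈ 0.8793934). Hence R(8, 8) > 42, i.e. R(8, 8) ≥ 43.

Largest n = 42; hence R(8, 8) > 42.


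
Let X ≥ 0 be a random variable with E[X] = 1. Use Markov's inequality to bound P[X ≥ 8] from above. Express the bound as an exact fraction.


μ = E[X] = 1, a = 8.
Markov: P[X ≥ 8] ≤ μ/a = (1)/8 = 1/8.
Numerically: ≈ 0.125.
(Since a = 8 > μ = 1.000, the bound 1/8 is < 1 and informative.)

P[X ≥ 8] ≤ 1/8 ≈ 0.125.


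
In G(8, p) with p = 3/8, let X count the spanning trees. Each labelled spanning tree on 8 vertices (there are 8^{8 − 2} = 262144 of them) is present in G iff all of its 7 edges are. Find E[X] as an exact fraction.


K_8 has 8^{8 − 2} = 262144 labelled spanning trees.
For each such spanning tree H, let X_H = 1 if all 7 edges of H are present in G. Then P[X_H = 1] = p^{7} = (3/8)^{7} = 2187/2097152.
Summing the indicators: E[X] = Σ_H E[X_H] = 262144 · p^{7} = 262144 · 2187/2097152 = 2187/8.
Numerically: E[X] ≈ 273.4.

E[X] = 262144 · (3/8)^{7} = 2187/8 ≈ 273.4.


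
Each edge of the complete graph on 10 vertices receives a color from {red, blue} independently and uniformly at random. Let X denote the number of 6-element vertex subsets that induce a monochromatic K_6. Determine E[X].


Let X = Σ_S X_S over the C(10, 6) = 210 subsets S of size 6, where X_S = 1 if the K_6 on S is monochromatic.
For a fixed S, the K_6 on S has C(6, 2) = 15 edges. P[all 15 edges red] = (1/2)^15, and likewise for blue, so P[monochromatic] = 2·(1/2)^15 = 2^{1 − 15} = 1/16384.
By linearity of expectation: E[X] = C(10, 6) · 2^{1 − 15} = 210 · 1/16384 = 105/8192.
Numerically: E[X] ≈ 0.013.

E[X] = C(10,6)·2^(1−C(6,2)) = 105/8192 ≈ 0.013.


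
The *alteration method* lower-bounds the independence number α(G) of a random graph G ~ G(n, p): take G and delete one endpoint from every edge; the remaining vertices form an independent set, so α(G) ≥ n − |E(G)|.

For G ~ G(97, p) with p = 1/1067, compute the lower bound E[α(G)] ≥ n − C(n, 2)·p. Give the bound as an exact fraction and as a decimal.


E[|E(G)|] = C(97, 2)·p = 4656 · (1/1067) = 48/11.
E[α(G)] ≥ n − E[|E(G)|] = 97 − 48/11 = 1019/11.
Numerically: ≈ 92.6364.
(This is only a lower bound; the true E[α(G)] may be larger.)

E[α(G)] ≥ 1019/11 ≈ 92.6364.


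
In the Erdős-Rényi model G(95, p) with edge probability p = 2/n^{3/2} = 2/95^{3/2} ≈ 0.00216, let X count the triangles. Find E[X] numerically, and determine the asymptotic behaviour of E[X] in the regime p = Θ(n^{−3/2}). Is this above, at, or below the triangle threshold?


Number of potential triangles: C(95, 3) = 138415.
Each occurs with probability p³ ≈ (0.00216)³ ≈ 1.00771e-08.
By linearity: E[X] = C(95, 3)·p³ ≈ 138415 · 1.00771e-08 ≈ 0.001.
Since α = 3/2 > 1, p = c/n^{3/2} = o(1/n) is below the triangle threshold p ~ 1/n. Asymptotically E[X] ~ (c³/6)·n^{3(1−α)} = (2³/6)·n^{-1.5} → 0, so by Markov's inequality G has no triangles w.h.p.

E[X] ≈ 0.001; in regime p = Θ(1/n^{3/2}) E[X] tends to 0 (below the triangle threshold p ~ 1/n).


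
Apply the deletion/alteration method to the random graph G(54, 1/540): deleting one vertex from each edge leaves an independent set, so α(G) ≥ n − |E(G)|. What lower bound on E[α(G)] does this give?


E[|E(G)|] = C(54, 2)·p = 1431 · (1/540) = 53/20.
E[α(G)] ≥ n − E[|E(G)|] = 54 − 53/20 = 1027/20.
Numerically: ≈ 51.350000.
(This is only a lower bound; the true E[α(G)] may be larger.)

E[α(G)] ≥ 1027/20 ≈ 51.350000.


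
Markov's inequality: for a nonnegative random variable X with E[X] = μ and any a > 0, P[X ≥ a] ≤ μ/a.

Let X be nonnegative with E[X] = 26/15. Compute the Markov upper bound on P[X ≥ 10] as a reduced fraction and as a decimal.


μ = E[X] = 26/15, a = 10.
Markov: P[X ≥ 10] ≤ μ/a = (26/15)/10 = 13/75.
Numerically: ≈ 0.17333.
(Since a = 10 > μ = 1.73333, the bound 13/75 is < 1 and informative.)

P[X ≥ 10] ≤ 13/75 ≈ 0.17333.


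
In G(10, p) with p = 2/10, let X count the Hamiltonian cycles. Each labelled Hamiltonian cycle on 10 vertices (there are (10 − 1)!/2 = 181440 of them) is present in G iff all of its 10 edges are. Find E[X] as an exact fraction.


K_10 has (10 − 1)!/2 = 181440 labelled Hamiltonian cycles.
For each such Hamiltonian cycle H, let X_H = 1 if all 10 edges of H are present in G. Then P[X_H = 1] = p^{10} = (1/5)^{10} = 1/9765625.
By linearity: E[X] = Σ_H E[X_H] = 181440 · p^{10} = 181440 · 1/9765625 = 36288/1953125.
Numerically: E[X] ≈ 0.018579.

E[X] = 181440 · (1/5)^{10} = 36288/1953125 ≈ 0.018579.


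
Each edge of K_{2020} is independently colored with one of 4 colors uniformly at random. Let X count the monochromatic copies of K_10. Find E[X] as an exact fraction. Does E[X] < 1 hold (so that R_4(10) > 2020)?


E[X] = C(2020, 10) · 4^{1 − 45} = 304832018578739931133653656 · 4^{−44} = 304832018578739931133653656/309485009821345068724781056.
As a reduced fraction: E[X] = 38104002322342491391706707/38685626227668133590597632 ≈ 0.9850.
Is E[X] < 1? YES.
Since E[X] < 1, there exists a 4-coloring of K_{2020} with no monochromatic K_10; hence R_4(10) > 2020.

E[X] = 38104002322342491391706707/38685626227668133590597632 ≈ 0.9850; E[X] < 1, so R_4(10) > 2020.


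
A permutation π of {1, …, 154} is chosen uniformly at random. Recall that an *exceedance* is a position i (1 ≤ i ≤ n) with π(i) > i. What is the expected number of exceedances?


Write X = Σ_{i=1}^{154} X_i, where X_i = 1_{π(i) > i}.
For each fixed i, π(i) is uniform over {1, …, 154} (marginal of a uniform permutation), so P[π(i) > i] = (n − i)/n. Summing: Σ_{i=1}^{154} (n − i)/n = (0 + 1 + … + 153)/154 = 154(154 − 1)/(2·154) = (154 − 1)/2.
Hence E[X] = Σ_{i=1}^{154} (154 − i)/154 = 153/2 ≈ 76.50000.

E[X] = 153/2 = 76.50000.


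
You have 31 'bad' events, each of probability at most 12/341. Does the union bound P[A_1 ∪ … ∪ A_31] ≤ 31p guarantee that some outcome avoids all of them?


Union bound: P[∪_{i=1}^{31} A_i] ≤ Σ_i P[A_i] ≤ 31·p = 31·(12/341) = 12/11.
Numerically: 12/11 ≈ 1.090909.
Is 12/11 < 1? NO.
Since the bound 12/11 is ≥ 1, the union bound is uninformative here; it does NOT by itself certify existence.

31·p = 12/11 ≈ 1.090909; existence NOT certified by the union bound.


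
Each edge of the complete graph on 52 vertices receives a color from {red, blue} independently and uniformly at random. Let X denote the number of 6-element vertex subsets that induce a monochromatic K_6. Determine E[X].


Let X = Σ_S X_S over the C(52, 6) = 20358520 subsets S of size 6, where X_S = 1 if the K_6 on S is monochromatic.
For a fixed S, the K_6 on S has C(6, 2) = 15 edges. P[all 15 edges red] = (1/2)^15, and likewise for blue, so P[monochromatic] = 2·(1/2)^15 = 2^{1 − 15} = 1/16384.
Summing: E[X] = C(52, 6) · 2^{1 − 15} = 20358520 · 1/16384 = 2544815/2048.
Numerically: E[X] ≈ 1242.58545.

E[X] = C(52,6)·2^(1−C(6,2)) = 2544815/2048 ≈ 1242.58545.


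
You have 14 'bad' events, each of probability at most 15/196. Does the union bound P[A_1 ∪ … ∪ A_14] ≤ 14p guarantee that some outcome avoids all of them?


Union bound: P[∪_{i=1}^{14} A_i] ≤ Σ_i P[A_i] ≤ 14·p = 14·(15/196) = 15/14.
Numerically: 15/14 ≈ 1.0714.
Is 15/14 < 1? NO.
Since the bound 15/14 is ≥ 1, the union bound is uninformative here; it does NOT by itself certify existence.

14·p = 15/14 ≈ 1.0714; existence NOT certified by the union bound.


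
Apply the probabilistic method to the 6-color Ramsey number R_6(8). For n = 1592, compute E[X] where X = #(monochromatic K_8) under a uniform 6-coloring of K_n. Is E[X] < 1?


E[X] = C(1592, 8) · 6^{1 − 28} = 1005480414540892933435 · 6^{−27} = 1005480414540892933435/1023490369077469249536.
As a reduced fraction: E[X] = 1005480414540892933435/1023490369077469249536 ≈ 0.982.
Is E[X] < 1? YES.
Since E[X] < 1, there exists a 6-coloring of K_{1592} with no monochromatic K_8; hence R_6(8) > 1592.

E[X] = 1005480414540892933435/1023490369077469249536 ≈ 0.982; E[X] < 1, so R_6(8) > 1592.


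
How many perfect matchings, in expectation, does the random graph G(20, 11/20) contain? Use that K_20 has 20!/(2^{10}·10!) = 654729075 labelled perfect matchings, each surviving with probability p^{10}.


K_20 has 20!/(2^{10}·10!) = 654729075 labelled perfect matchings.
For each such perfect matching H, let X_H = 1 if all 10 edges of H are present in G. Then P[X_H = 1] = p^{10} = (11/20)^{10} = 25937424601/10240000000000.
Summing the indicators: E[X] = Σ_H E[X_H] = 654729075 · p^{10} = 654729075 · 25937424601/10240000000000 = 679279440675798963/409600000000.
Numerically: E[X] ≈ 1.6584e+06.

E[X] = 654729075 · (11/20)^{10} = 679279440675798963/409600000000 ≈ 1.6584e+06.


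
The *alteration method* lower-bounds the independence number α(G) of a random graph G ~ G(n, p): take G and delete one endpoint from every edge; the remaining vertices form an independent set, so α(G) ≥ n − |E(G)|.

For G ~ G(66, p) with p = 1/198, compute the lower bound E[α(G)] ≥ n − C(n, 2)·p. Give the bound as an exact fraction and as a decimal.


E[|E(G)|] = C(66, 2)·p = 2145 · (1/198) = 65/6.
E[α(G)] ≥ n − E[|E(G)|] = 66 − 65/6 = 331/6.
Numerically: ≈ 55.16667.
(This is only a lower bound; the true E[α(G)] may be larger.)

E[α(G)] ≥ 331/6 ≈ 55.16667.


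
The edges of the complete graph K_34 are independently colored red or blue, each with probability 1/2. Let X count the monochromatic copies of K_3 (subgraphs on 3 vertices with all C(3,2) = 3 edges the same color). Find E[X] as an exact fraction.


Let X = Σ_S X_S over the C(34, 3) = 5984 subsets S of size 3, where X_S = 1 if the K_3 on S is monochromatic.
For a fixed S, the K_3 on S has C(3, 2) = 3 edges. P[all 3 edges red] = (1/2)^3, and likewise for blue, so P[monochromatic] = 2·(1/2)^3 = 2^{1 − 3} = 1/4.
Summing: E[X] = C(34, 3) · 2^{1 − 3} = 5984 · 1/4 = 1496.
Numerically: E[X] ≈ 1496.00000.

E[X] = C(34,3)·2^(1−C(3,2)) = 1496 ≈ 1496.00000.


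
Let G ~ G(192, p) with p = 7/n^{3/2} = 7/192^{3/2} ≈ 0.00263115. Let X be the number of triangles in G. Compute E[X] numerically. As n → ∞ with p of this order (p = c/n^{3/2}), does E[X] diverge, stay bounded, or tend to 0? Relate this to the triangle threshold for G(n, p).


Number of potential triangles: C(192, 3) = 1161280.
Each occurs with probability p³ ≈ (0.00263115)³ ≈ 1.82153949e-08.
By linearity: E[X] = C(192, 3)·p³ ≈ 1161280 · 1.82153949e-08 ≈ 0.021153.
Since α = 3/2 > 1, p = c/n^{3/2} = o(1/n) is below the triangle threshold p ~ 1/n. Asymptotically E[X] ~ (c³/6)·n^{3(1−α)} = (7³/6)·n^{-1.5} → 0, so by Markov's inequality G has no triangles w.h.p.

E[X] ≈ 0.021153; in regime p = Θ(1/n^{3/2}) E[X] tends to 0 (below the triangle threshold p ~ 1/n).


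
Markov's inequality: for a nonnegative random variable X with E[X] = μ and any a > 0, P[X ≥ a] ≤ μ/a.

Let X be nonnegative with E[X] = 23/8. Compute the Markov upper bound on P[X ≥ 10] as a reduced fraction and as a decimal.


μ = E[X] = 23/8, a = 10.
Markov: P[X ≥ 10] ≤ μ/a = (23/8)/10 = 23/80.
Numerically: ≈ 0.28750.
(Since a = 10 > μ = 2.87500, the bound 23/80 is < 1 and informative.)

P[X ≥ 10] ≤ 23/80 ≈ 0.28750.


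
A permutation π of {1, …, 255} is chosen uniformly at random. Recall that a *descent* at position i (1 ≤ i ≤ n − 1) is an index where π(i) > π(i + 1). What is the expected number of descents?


Write X = Σ X_I over i = 1, …, 254, with X_I the indicator of one descent.
There are 254 indicators.
For each fixed i, the pair (π(i), π(i+1)) is a uniformly random ordered pair of distinct values from {1, …, 255}; by symmetry P[π(i) > π(i+1)] = 1/2.
By linearity: E[X] = 254 · (1/2) = (255 − 1) · (1/2) = 127 ≈ 127.0000.

E[X] = 127 = 127.0000.


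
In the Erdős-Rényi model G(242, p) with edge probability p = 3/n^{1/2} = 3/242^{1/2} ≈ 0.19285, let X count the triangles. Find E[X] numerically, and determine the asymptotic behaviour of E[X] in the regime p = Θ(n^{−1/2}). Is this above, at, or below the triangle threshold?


Number of potential triangles: C(242, 3) = 2332880.
Each occurs with probability p³ ≈ (0.19285)³ ≈ 7.1720072e-03.
By linearity: E[X] = C(242, 3)·p³ ≈ 2332880 · 7.1720072e-03 ≈ 16731.43209.
Since α = 1/2 < 1, p = c/n^{1/2} ≫ 1/n is above the triangle threshold p ~ 1/n. Asymptotically E[X] ~ (c³/6)·n^{3(1−α)} = (3³/6)·n^{1.5} → ∞; triangles are abundant w.h.p.

E[X] ≈ 16731.43209; in regime p = Θ(1/n^{1/2}) E[X] diverges (above the triangle threshold p ~ 1/n).


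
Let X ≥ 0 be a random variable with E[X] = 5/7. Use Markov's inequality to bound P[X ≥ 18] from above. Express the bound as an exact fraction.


μ = E[X] = 5/7, a = 18.
Markov: P[X ≥ 18] ≤ μ/a = (5/7)/18 = 5/126.
Numerically: ≈ 0.040.
(Since a = 18 > μ = 0.714, the bound 5/126 is < 1 and informative.)

P[X ≥ 18] ≤ 5/126 ≈ 0.040.


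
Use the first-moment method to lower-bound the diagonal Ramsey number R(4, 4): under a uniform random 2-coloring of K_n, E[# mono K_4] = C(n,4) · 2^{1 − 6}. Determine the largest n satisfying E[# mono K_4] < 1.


We need C(n, 4) · 2^{1 − 6} < 1, i.e. C(n, 4) < 2^{6 − 1} = 32.
Check values of n near the boundary:
  n = 4: C(4, 4) = 1; 1 < 32? YES
  n = 5: C(5, 4) = 5; 5 < 32? YES
  n = 6: C(6, 4) = 15; 15 < 32? YES
  n = 7: C(7, 4) = 35; 35 < 32? NO
  n = 8: C(8, 4) = 70; 70 < 32? NO
The largest n with C(n, 4) < 32 is n = 6 (where E[X] = 15/32 ≈ 0.469). Hence R(4, 4) > 6, i.e. R(4, 4) ≥ 7.

Largest n = 6; hence R(4, 4) > 6.


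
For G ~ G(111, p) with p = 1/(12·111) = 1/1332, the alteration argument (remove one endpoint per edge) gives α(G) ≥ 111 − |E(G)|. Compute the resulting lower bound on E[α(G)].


E[|E(G)|] = C(111, 2)·p = 6105 · (1/1332) = 55/12.
E[α(G)] ≥ n − E[|E(G)|] = 111 − 55/12 = 1277/12.
Numerically: ≈ 106.416667.
(This is only a lower bound; the true E[α(G)] may be larger.)

E[α(G)] ≥ 1277/12 ≈ 106.416667.


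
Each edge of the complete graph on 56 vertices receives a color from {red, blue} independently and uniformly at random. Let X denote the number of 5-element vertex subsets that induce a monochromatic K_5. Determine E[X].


Let X = Σ_S X_S over the C(56, 5) = 3819816 subsets S of size 5, where X_S = 1 if the K_5 on S is monochromatic.
For a fixed S, the K_5 on S has C(5, 2) = 10 edges. P[all 10 edges red] = (1/2)^10, and likewise for blue, so P[monochromatic] = 2·(1/2)^10 = 2^{1 − 10} = 1/512.
By linearity of expectation: E[X] = C(56, 5) · 2^{1 − 10} = 3819816 · 1/512 = 477477/64.
Numerically: E[X] ≈ 7460.578.

E[X] = C(56,5)·2^(1−C(5,2)) = 477477/64 ≈ 7460.578.


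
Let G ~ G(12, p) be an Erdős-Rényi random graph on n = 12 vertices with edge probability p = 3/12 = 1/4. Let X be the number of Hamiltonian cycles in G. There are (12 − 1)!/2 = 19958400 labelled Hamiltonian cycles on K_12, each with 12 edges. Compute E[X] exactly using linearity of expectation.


K_12 has (12 − 1)!/2 = 19958400 labelled Hamiltonian cycles.
For each such Hamiltonian cycle H, let X_H = 1 if all 12 edges of H are present in G. Then P[X_H = 1] = p^{12} = (1/4)^{12} = 1/16777216.
Summing the indicators: E[X] = Σ_H E[X_H] = 19958400 · p^{12} = 19958400 · 1/16777216 = 155925/131072.
Numerically: E[X] ≈ 1.18961.

E[X] = 19958400 · (1/4)^{12} = 155925/131072 ≈ 1.18961.


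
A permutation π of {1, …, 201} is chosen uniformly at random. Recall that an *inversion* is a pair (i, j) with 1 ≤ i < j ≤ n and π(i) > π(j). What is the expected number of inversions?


Write X = Σ X_I over the C(201, 2) = 20100 pairs i < j, with X_I the indicator of one inversion.
There are 20100 indicators.
For each fixed pair i < j, the values π(i) and π(j) are two distinct elements of {1, …, 201} in uniformly random order; by symmetry P[π(i) > π(j)] = 1/2.
By linearity: E[X] = 20100 · (1/2) = C(201, 2) · (1/2) = 20100/2 = 10050 ≈ 10050.00000.

E[X] = 10050 = 10050.00000.


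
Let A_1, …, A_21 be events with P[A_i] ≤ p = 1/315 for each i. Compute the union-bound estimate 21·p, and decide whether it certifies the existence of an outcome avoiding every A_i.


Union bound: P[∪_{i=1}^{21} A_i] ≤ Σ_i P[A_i] ≤ 21·p = 21·(1/315) = 1/15.
Numerically: 1/15 ≈ 0.06667.
Is 1/15 < 1? YES.
Since P[∪ A_i] ≤ 1/15 < 1, the complement has P[∩ A_i^c] ≥ 1 − 1/15 = 14/15 > 0, so some outcome avoids every A_i.

21·p = 1/15 ≈ 0.06667; existence CERTIFIED by the union bound.
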